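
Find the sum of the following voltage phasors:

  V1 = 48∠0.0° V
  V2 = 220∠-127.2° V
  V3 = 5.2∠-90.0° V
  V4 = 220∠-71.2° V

Step 1 — Convert each phasor to rectangular form:
  V1 = 48·(cos(0.0°) + j·sin(0.0°)) = 48 V
  V2 = 220·(cos(-127.2°) + j·sin(-127.2°)) = -133 - j175.2 V
  V3 = 5.2·(cos(-90.0°) + j·sin(-90.0°)) = 0 - j5.2 V
  V4 = 220·(cos(-71.2°) + j·sin(-71.2°)) = 70.9 - j208.3 V
Step 2 — Sum components: V_total = -14.11 - j388.7 V.
Step 3 — Convert to polar: |V_total| = 389 V, ∠V_total = -92.1°.

V_total = 389∠-92.1° V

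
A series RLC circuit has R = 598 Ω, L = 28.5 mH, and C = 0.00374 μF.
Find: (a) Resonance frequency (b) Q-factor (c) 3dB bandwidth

Step 1 — Resonance condition Im(Z)=0 gives ω₀ = 1/√(LC).
Step 2 — ω₀ = 1/√(0.0285·3.74e-09) = 9.686e+04 rad/s.
Step 3 — f₀ = ω₀/(2π) = 1.542e+04 Hz.
Step 4 — Series Q: Q = ω₀L/R = 9.686e+04·0.0285/598 = 4.616.
Step 5 — 3dB bandwidth: Δω = ω₀/Q = 2.098e+04 rad/s; BW = Δω/(2π) = 3339 Hz.

(a) f₀ = 1.542e+04 Hz  (b) Q = 4.616  (c) BW = 3339 Hz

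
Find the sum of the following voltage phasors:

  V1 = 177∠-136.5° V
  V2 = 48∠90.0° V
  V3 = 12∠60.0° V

Step 1 — Convert each phasor to rectangular form:
  V1 = 177·(cos(-136.5°) + j·sin(-136.5°)) = -128.4 - j121.8 V
  V2 = 48·(cos(90.0°) + j·sin(90.0°)) = 0 + j48 V
  V3 = 12·(cos(60.0°) + j·sin(60.0°)) = 6 + j10.39 V
Step 2 — Sum components: V_total = -122.4 - j63.45 V.
Step 3 — Convert to polar: |V_total| = 137.9 V, ∠V_total = -152.6°.

V_total = 137.9∠-152.6° V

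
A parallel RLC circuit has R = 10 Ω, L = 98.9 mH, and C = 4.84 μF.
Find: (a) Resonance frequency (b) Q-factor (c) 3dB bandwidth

Step 1 — Resonance: ω₀ = 1/√(LC) = 1/√(0.0989·4.84e-06) = 1445 rad/s.
Step 2 — f₀ = ω₀/(2π) = 230 Hz.
Step 3 — Parallel Q: Q = R/(ω₀L) = 10/(1445·0.0989) = 0.06996.
Step 4 — Bandwidth: Δω = ω₀/Q = 2.066e+04 rad/s; BW = Δω/(2π) = 3288 Hz.

(a) f₀ = 230 Hz  (b) Q = 0.06996  (c) BW = 3288 Hz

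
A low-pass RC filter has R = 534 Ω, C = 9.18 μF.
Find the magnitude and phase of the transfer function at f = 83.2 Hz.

Step 1 — Angular frequency: ω = 2π·83.2 = 522.8 rad/s.
Step 2 — Transfer function: H(jω) = 1/(1 + jωRC).
Step 3 — Denominator: 1 + jωRC = 1 + j·522.8·534·9.18e-06 = 1 + j2.563.
Step 4 — H = 0.1322 - j0.3387.
Step 5 — Magnitude: |H| = 0.3635 (-8.8 dB); phase: φ = -68.7°.

|H| = 0.3635 (-8.8 dB), φ = -68.7°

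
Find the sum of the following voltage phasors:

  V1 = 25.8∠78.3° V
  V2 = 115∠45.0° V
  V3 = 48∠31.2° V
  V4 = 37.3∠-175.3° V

Step 1 — Convert each phasor to rectangular form:
  V1 = 25.8·(cos(78.3°) + j·sin(78.3°)) = 5.232 + j25.26 V
  V2 = 115·(cos(45.0°) + j·sin(45.0°)) = 81.32 + j81.32 V
  V3 = 48·(cos(31.2°) + j·sin(31.2°)) = 41.06 + j24.87 V
  V4 = 37.3·(cos(-175.3°) + j·sin(-175.3°)) = -37.17 - j3.056 V
Step 2 — Sum components: V_total = 90.43 + j128.4 V.
Step 3 — Convert to polar: |V_total| = 157 V, ∠V_total = 54.8°.

V_total = 157∠54.8° V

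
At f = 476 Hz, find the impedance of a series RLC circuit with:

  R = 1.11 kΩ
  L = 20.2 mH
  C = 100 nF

Step 1 — Angular frequency: ω = 2π·f = 2π·476 = 2991 rad/s.
Step 2 — Component impedances:
  R: Z = R = 1110 Ω
  L: Z = jωL = j·2991·0.0202 = 0 + j60.41 Ω
  C: Z = 1/(jωC) = -j/(ω·C) = 0 - j3344 Ω
Step 3 — Series combination: Z_total = R + L + C = 1110 - j3283 Ω = 3466∠-71.3° Ω.

Z = 1110 - j3283 Ω = 3466∠-71.3° Ω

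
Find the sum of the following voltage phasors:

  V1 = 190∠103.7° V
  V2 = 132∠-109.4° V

Step 1 — Convert each phasor to rectangular form:
  V1 = 190·(cos(103.7°) + j·sin(103.7°)) = -45 + j184.6 V
  V2 = 132·(cos(-109.4°) + j·sin(-109.4°)) = -43.85 - j124.5 V
Step 2 — Sum components: V_total = -88.84 + j60.09 V.
Step 3 — Convert to polar: |V_total| = 107.3 V, ∠V_total = 145.9°.

V_total = 107.3∠145.9° V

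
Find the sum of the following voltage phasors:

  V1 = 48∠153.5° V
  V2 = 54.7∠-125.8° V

Step 1 — Convert each phasor to rectangular form:
  V1 = 48·(cos(153.5°) + j·sin(153.5°)) = -42.96 + j21.42 V
  V2 = 54.7·(cos(-125.8°) + j·sin(-125.8°)) = -32 - j44.37 V
Step 2 — Sum components: V_total = -74.95 - j22.95 V.
Step 3 — Convert to polar: |V_total| = 78.39 V, ∠V_total = -163.0°.

V_total = 78.39∠-163.0° V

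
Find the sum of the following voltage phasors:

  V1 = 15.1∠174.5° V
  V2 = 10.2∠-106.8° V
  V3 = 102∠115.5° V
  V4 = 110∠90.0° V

Step 1 — Convert each phasor to rectangular form:
  V1 = 15.1·(cos(174.5°) + j·sin(174.5°)) = -15.03 + j1.447 V
  V2 = 10.2·(cos(-106.8°) + j·sin(-106.8°)) = -2.948 - j9.765 V
  V3 = 102·(cos(115.5°) + j·sin(115.5°)) = -43.91 + j92.06 V
  V4 = 110·(cos(90.0°) + j·sin(90.0°)) = 0 + j110 V
Step 2 — Sum components: V_total = -61.89 + j193.7 V.
Step 3 — Convert to polar: |V_total| = 203.4 V, ∠V_total = 107.7°.

V_total = 203.4∠107.7° V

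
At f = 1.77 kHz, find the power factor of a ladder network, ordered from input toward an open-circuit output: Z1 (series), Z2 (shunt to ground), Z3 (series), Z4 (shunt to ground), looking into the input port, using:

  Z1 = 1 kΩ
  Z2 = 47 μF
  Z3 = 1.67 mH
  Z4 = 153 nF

Step 1 — Angular frequency: ω = 2π·f = 2π·1770 = 1.112e+04 rad/s.
Step 2 — Component impedances:
  Z1: Z = R = 1000 Ω
  Z2: Z = 1/(jωC) = -j/(ω·C) = 0 - j1.913 Ω
  Z3: Z = jωL = j·1.112e+04·0.00167 = 0 + j18.57 Ω
  Z4: Z = 1/(jωC) = -j/(ω·C) = 0 - j587.7 Ω
Step 3 — Ladder network (open output): work backward from the far end, alternating series and parallel combinations. Z_in = 1000 - j1.907 Ω = 1000∠-0.1° Ω.
Step 4 — Power factor: PF = cos(φ) = Re(Z)/|Z| = 1000/1000 = 1.
Step 5 — Type: Im(Z) = -1.907 ⇒ leading (phase φ = -0.1°).

PF = 1 (leading, φ = -0.1°)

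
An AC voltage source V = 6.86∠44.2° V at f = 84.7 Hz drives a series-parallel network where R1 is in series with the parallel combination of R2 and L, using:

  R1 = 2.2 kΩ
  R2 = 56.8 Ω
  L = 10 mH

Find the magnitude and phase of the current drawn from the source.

Step 1 — Angular frequency: ω = 2π·f = 2π·84.7 = 532.2 rad/s.
Step 2 — Component impedances:
  R1: Z = R = 2200 Ω
  R2: Z = R = 56.8 Ω
  L: Z = jωL = j·532.2·0.01 = 0 + j5.322 Ω
Step 3 — Parallel branch: R2 || L = 1/(1/R2 + 1/L) = 0.4943 + j5.276 Ω.
Step 4 — Series with R1: Z_total = R1 + (R2 || L) = 2200 + j5.276 Ω = 2201∠0.1° Ω.
Step 5 — Source phasor: V = 6.86∠44.2° V = 4.918 + j4.783 V.
Step 6 — Ohm's law: I = V / Z_total = (4.918 + j4.783) / (2200 + j5.276) = 0.00224 + j0.002168 A.
Step 7 — Convert to polar: |I| = 0.003117 A, ∠I = 44.1°.

I = 0.003117∠44.1° A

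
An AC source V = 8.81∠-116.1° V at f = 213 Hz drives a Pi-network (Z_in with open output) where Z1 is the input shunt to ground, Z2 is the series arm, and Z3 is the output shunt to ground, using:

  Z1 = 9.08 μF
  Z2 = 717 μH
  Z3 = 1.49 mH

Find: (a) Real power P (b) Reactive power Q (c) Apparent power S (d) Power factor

Step 1 — Angular frequency: ω = 2π·f = 2π·213 = 1338 rad/s.
Step 2 — Component impedances:
  Z1: Z = 1/(jωC) = -j/(ω·C) = 0 - j82.29 Ω
  Z2: Z = jωL = j·1338·0.000717 = 0 + j0.9596 Ω
  Z3: Z = jωL = j·1338·0.00149 = 0 + j1.994 Ω
Step 3 — With open output, the series arm Z2 and the output shunt Z3 appear in series to ground: Z2 + Z3 = 0 + j2.954 Ω.
Step 4 — Parallel with input shunt Z1: Z_in = Z1 || (Z2 + Z3) = 0 + j3.064 Ω = 3.064∠90.0° Ω.
Step 5 — Source phasor: V = 8.81∠-116.1° V = -3.876 - j7.912 V.
Step 6 — Current: I = V / Z = -2.582 + j1.265 A = 2.876∠153.9° A.
Step 7 — Complex power: S = V·I* = 0 + j25.33 VA.
Step 8 — Real power: P = Re(S) = 0 W.
Step 9 — Reactive power: Q = Im(S) = 25.33 VAR.
Step 10 — Apparent power: |S| = 25.33 VA.
Step 11 — Power factor: PF = P/|S| = 0 (lagging).

(a) P = 0 W  (b) Q = 25.33 VAR  (c) S = 25.33 VA  (d) PF = 0 (lagging)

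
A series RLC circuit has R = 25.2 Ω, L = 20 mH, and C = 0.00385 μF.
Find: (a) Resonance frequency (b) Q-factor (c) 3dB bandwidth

Step 1 — Resonance: ω₀ = 1/√(LC) = 1/√(0.02·3.85e-09) = 1.14e+05 rad/s.
Step 2 — f₀ = ω₀/(2π) = 1.814e+04 Hz.
Step 3 — Series Q: Q = ω₀L/R = 1.14e+05·0.02/25.2 = 90.44.
Step 4 — Bandwidth: Δω = ω₀/Q = 1260 rad/s; BW = Δω/(2π) = 200.5 Hz.

(a) f₀ = 1.814e+04 Hz  (b) Q = 90.44  (c) BW = 200.5 Hz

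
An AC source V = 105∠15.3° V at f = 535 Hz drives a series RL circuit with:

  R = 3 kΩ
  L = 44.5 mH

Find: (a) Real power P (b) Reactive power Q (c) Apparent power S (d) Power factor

Step 1 — Angular frequency: ω = 2π·f = 2π·535 = 3362 rad/s.
Step 2 — Component impedances:
  R: Z = R = 3000 Ω
  L: Z = jωL = j·3362·0.0445 = 0 + j149.6 Ω
Step 3 — Series combination: Z_total = R + L = 3000 + j149.6 Ω = 3004∠2.9° Ω.
Step 4 — Source phasor: V = 105∠15.3° V = 101.3 + j27.71 V.
Step 5 — Current: I = V / Z = 0.03414 + j0.007533 A = 0.03496∠12.4° A.
Step 6 — Complex power: S = V·I* = 3.666 + j0.1828 VA.
Step 7 — Real power: P = Re(S) = 3.666 W.
Step 8 — Reactive power: Q = Im(S) = 0.1828 VAR.
Step 9 — Apparent power: |S| = 3.67 VA.
Step 10 — Power factor: PF = P/|S| = 0.9988 (lagging).

(a) P = 3.666 W  (b) Q = 0.1828 VAR  (c) S = 3.67 VA  (d) PF = 0.9988 (lagging)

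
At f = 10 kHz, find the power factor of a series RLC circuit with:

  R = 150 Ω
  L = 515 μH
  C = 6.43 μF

Step 1 — Angular frequency: ω = 2π·f = 2π·1e+04 = 6.283e+04 rad/s.
Step 2 — Component impedances:
  R: Z = R = 150 Ω
  L: Z = jωL = j·6.283e+04·0.000515 = 0 + j32.36 Ω
  C: Z = 1/(jωC) = -j/(ω·C) = 0 - j2.475 Ω
Step 3 — Series combination: Z_total = R + L + C = 150 + j29.88 Ω = 152.9∠11.3° Ω.
Step 4 — Power factor: PF = cos(φ) = Re(Z)/|Z| = 150/152.95 = 0.9807.
Step 5 — Type: Im(Z) = 29.88 ⇒ lagging (phase φ = 11.3°).

PF = 0.9807 (lagging, φ = 11.3°)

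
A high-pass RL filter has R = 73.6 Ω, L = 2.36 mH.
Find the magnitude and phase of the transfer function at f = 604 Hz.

Step 1 — Angular frequency: ω = 2π·604 = 3795 rad/s.
Step 2 — Transfer function: H(jω) = jωL/(R + jωL).
Step 3 — Numerator jωL = j·8.956; denominator R + jωL = 73.6 + j8.956.
Step 4 — H = 0.01459 + j0.1199.
Step 5 — Magnitude: |H| = 0.1208 (-18.4 dB); phase: φ = 83.1°.

|H| = 0.1208 (-18.4 dB), φ = 83.1°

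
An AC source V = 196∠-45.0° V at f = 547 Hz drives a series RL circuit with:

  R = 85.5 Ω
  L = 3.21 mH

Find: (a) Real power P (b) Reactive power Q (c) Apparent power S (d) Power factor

Step 1 — Angular frequency: ω = 2π·f = 2π·547 = 3437 rad/s.
Step 2 — Component impedances:
  R: Z = R = 85.5 Ω
  L: Z = jωL = j·3437·0.00321 = 0 + j11.03 Ω
Step 3 — Series combination: Z_total = R + L = 85.5 + j11.03 Ω = 86.21∠7.4° Ω.
Step 4 — Source phasor: V = 196∠-45.0° V = 138.6 - j138.6 V.
Step 5 — Current: I = V / Z = 1.389 - j1.8 A = 2.274∠-52.4° A.
Step 6 — Complex power: S = V·I* = 442 + j57.03 VA.
Step 7 — Real power: P = Re(S) = 442 W.
Step 8 — Reactive power: Q = Im(S) = 57.03 VAR.
Step 9 — Apparent power: |S| = 445.6 VA.
Step 10 — Power factor: PF = P/|S| = 0.9918 (lagging).

(a) P = 442 W  (b) Q = 57.03 VAR  (c) S = 445.6 VA  (d) PF = 0.9918 (lagging)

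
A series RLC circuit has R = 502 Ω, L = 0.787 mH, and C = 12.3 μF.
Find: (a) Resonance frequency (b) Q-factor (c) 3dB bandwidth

Step 1 — Resonance: ω₀ = 1/√(LC) = 1/√(0.000787·1.23e-05) = 1.016e+04 rad/s.
Step 2 — f₀ = ω₀/(2π) = 1618 Hz.
Step 3 — Series Q: Q = ω₀L/R = 1.016e+04·0.000787/502 = 0.01593.
Step 4 — Bandwidth: Δω = ω₀/Q = 6.379e+05 rad/s; BW = Δω/(2π) = 1.015e+05 Hz.

(a) f₀ = 1618 Hz  (b) Q = 0.01593  (c) BW = 1.015e+05 Hz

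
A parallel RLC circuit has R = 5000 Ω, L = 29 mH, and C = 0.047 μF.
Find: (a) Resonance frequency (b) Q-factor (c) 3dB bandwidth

Step 1 — Resonance: ω₀ = 1/√(LC) = 1/√(0.029·4.7e-08) = 2.709e+04 rad/s.
Step 2 — f₀ = ω₀/(2π) = 4311 Hz.
Step 3 — Parallel Q: Q = R/(ω₀L) = 5000/(2.709e+04·0.029) = 6.365.
Step 4 — Bandwidth: Δω = ω₀/Q = 4255 rad/s; BW = Δω/(2π) = 677.3 Hz.

(a) f₀ = 4311 Hz  (b) Q = 6.365  (c) BW = 677.3 Hz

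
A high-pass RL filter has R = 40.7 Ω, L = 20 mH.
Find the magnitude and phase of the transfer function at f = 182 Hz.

Step 1 — Angular frequency: ω = 2π·182 = 1144 rad/s.
Step 2 — Transfer function: H(jω) = jωL/(R + jωL).
Step 3 — Numerator jωL = j·22.87; denominator R + jωL = 40.7 + j22.87.
Step 4 — H = 0.24 + j0.4271.
Step 5 — Magnitude: |H| = 0.4899 (-6.2 dB); phase: φ = 60.7°.

|H| = 0.4899 (-6.2 dB), φ = 60.7°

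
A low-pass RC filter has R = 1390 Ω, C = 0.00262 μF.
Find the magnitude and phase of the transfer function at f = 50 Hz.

Step 1 — Angular frequency: ω = 2π·50 = 314.2 rad/s.
Step 2 — Transfer function: H(jω) = 1/(1 + jωRC).
Step 3 — Denominator: 1 + jωRC = 1 + j·314.2·1390·2.62e-09 = 1 + j0.001144.
Step 4 — H = 1 - j0.001144.
Step 5 — Magnitude: |H| = 1 (-0.0 dB); phase: φ = -0.1°.

|H| = 1 (-0.0 dB), φ = -0.1°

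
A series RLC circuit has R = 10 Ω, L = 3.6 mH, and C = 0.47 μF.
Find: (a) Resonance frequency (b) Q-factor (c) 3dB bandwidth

Step 1 — Resonance: ω₀ = 1/√(LC) = 1/√(0.0036·4.7e-07) = 2.431e+04 rad/s.
Step 2 — f₀ = ω₀/(2π) = 3869 Hz.
Step 3 — Series Q: Q = ω₀L/R = 2.431e+04·0.0036/10 = 8.752.
Step 4 — Bandwidth: Δω = ω₀/Q = 2778 rad/s; BW = Δω/(2π) = 442.1 Hz.

(a) f₀ = 3869 Hz  (b) Q = 8.752  (c) BW = 442.1 Hz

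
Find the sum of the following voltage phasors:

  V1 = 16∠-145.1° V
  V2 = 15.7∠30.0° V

Step 1 — Convert each phasor to rectangular form:
  V1 = 16·(cos(-145.1°) + j·sin(-145.1°)) = -13.12 - j9.154 V
  V2 = 15.7·(cos(30.0°) + j·sin(30.0°)) = 13.6 + j7.85 V
Step 2 — Sum components: V_total = 0.4742 - j1.304 V.
Step 3 — Convert to polar: |V_total| = 1.388 V, ∠V_total = -70.0°.

V_total = 1.388∠-70.0° V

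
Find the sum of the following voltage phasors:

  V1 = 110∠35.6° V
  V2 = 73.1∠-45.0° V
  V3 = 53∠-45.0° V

Step 1 — Convert each phasor to rectangular form:
  V1 = 110·(cos(35.6°) + j·sin(35.6°)) = 89.44 + j64.03 V
  V2 = 73.1·(cos(-45.0°) + j·sin(-45.0°)) = 51.69 - j51.69 V
  V3 = 53·(cos(-45.0°) + j·sin(-45.0°)) = 37.48 - j37.48 V
Step 2 — Sum components: V_total = 178.6 - j25.13 V.
Step 3 — Convert to polar: |V_total| = 180.4 V, ∠V_total = -8.0°.

V_total = 180.4∠-8.0° V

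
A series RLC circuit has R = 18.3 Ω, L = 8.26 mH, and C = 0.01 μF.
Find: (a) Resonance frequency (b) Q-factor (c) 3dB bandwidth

Step 1 — Resonance condition Im(Z)=0 gives ω₀ = 1/√(LC).
Step 2 — ω₀ = 1/√(0.00826·1e-08) = 1.1e+05 rad/s.
Step 3 — f₀ = ω₀/(2π) = 1.751e+04 Hz.
Step 4 — Series Q: Q = ω₀L/R = 1.1e+05·0.00826/18.3 = 49.66.
Step 5 — 3dB bandwidth: Δω = ω₀/Q = 2215 rad/s; BW = Δω/(2π) = 352.6 Hz.

(a) f₀ = 1.751e+04 Hz  (b) Q = 49.66  (c) BW = 352.6 Hz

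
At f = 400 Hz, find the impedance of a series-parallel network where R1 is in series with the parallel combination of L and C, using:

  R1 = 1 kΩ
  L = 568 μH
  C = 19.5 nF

Step 1 — Angular frequency: ω = 2π·f = 2π·400 = 2513 rad/s.
Step 2 — Component impedances:
  R1: Z = R = 1000 Ω
  L: Z = jωL = j·2513·0.000568 = 0 + j1.428 Ω
  C: Z = 1/(jωC) = -j/(ω·C) = 0 - j2.04e+04 Ω
Step 3 — Parallel branch: L || C = 1/(1/L + 1/C) = 0 + j1.428 Ω.
Step 4 — Series with R1: Z_total = R1 + (L || C) = 1000 + j1.428 Ω = 1000∠0.1° Ω.

Z = 1000 + j1.428 Ω = 1000∠0.1° Ω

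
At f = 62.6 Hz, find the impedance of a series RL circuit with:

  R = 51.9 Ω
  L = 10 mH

Step 1 — Angular frequency: ω = 2π·f = 2π·62.6 = 393.3 rad/s.
Step 2 — Component impedances:
  R: Z = R = 51.9 Ω
  L: Z = jωL = j·393.3·0.01 = 0 + j3.933 Ω
Step 3 — Series combination: Z_total = R + L = 51.9 + j3.933 Ω = 52.05∠4.3° Ω.

Z = 51.9 + j3.933 Ω = 52.05∠4.3° Ω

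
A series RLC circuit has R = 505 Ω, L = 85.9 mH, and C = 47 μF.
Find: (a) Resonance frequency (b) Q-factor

Step 1 — Resonance condition Im(Z)=0 gives ω₀ = 1/√(LC).
Step 2 — ω₀ = 1/√(0.0859·4.7e-05) = 497.7 rad/s.
Step 3 — f₀ = ω₀/(2π) = 79.21 Hz.
Step 4 — Series Q: Q = ω₀L/R = 497.7·0.0859/505 = 0.08466.

(a) f₀ = 79.21 Hz  (b) Q = 0.08466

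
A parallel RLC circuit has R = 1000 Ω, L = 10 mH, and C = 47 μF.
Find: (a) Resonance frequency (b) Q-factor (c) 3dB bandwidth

Step 1 — Resonance: ω₀ = 1/√(LC) = 1/√(0.01·4.7e-05) = 1459 rad/s.
Step 2 — f₀ = ω₀/(2π) = 232.2 Hz.
Step 3 — Parallel Q: Q = R/(ω₀L) = 1000/(1459·0.01) = 68.56.
Step 4 — Bandwidth: Δω = ω₀/Q = 21.28 rad/s; BW = Δω/(2π) = 3.386 Hz.

(a) f₀ = 232.2 Hz  (b) Q = 68.56  (c) BW = 3.386 Hz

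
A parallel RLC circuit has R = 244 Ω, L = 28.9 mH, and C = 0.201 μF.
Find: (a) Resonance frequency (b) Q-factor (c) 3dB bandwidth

Step 1 — Resonance: ω₀ = 1/√(LC) = 1/√(0.0289·2.01e-07) = 1.312e+04 rad/s.
Step 2 — f₀ = ω₀/(2π) = 2088 Hz.
Step 3 — Parallel Q: Q = R/(ω₀L) = 244/(1.312e+04·0.0289) = 0.6435.
Step 4 — Bandwidth: Δω = ω₀/Q = 2.039e+04 rad/s; BW = Δω/(2π) = 3245 Hz.

(a) f₀ = 2088 Hz  (b) Q = 0.6435  (c) BW = 3245 Hz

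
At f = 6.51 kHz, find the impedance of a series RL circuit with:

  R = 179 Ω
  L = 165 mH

Step 1 — Angular frequency: ω = 2π·f = 2π·6510 = 4.09e+04 rad/s.
Step 2 — Component impedances:
  R: Z = R = 179 Ω
  L: Z = jωL = j·4.09e+04·0.165 = 0 + j6749 Ω
Step 3 — Series combination: Z_total = R + L = 179 + j6749 Ω = 6751∠88.5° Ω.

Z = 179 + j6749 Ω = 6751∠88.5° Ω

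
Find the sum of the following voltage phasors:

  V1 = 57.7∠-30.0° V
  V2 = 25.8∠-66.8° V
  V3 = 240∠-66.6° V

Step 1 — Convert each phasor to rectangular form:
  V1 = 57.7·(cos(-30.0°) + j·sin(-30.0°)) = 49.97 - j28.85 V
  V2 = 25.8·(cos(-66.8°) + j·sin(-66.8°)) = 10.16 - j23.71 V
  V3 = 240·(cos(-66.6°) + j·sin(-66.6°)) = 95.32 - j220.3 V
Step 2 — Sum components: V_total = 155.4 - j272.8 V.
Step 3 — Convert to polar: |V_total| = 314 V, ∠V_total = -60.3°.

V_total = 314∠-60.3° V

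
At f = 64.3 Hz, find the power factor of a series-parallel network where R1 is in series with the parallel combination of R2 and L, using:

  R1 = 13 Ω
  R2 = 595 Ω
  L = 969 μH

Step 1 — Angular frequency: ω = 2π·f = 2π·64.3 = 404 rad/s.
Step 2 — Component impedances:
  R1: Z = R = 13 Ω
  R2: Z = R = 595 Ω
  L: Z = jωL = j·404·0.000969 = 0 + j0.3915 Ω
Step 3 — Parallel branch: R2 || L = 1/(1/R2 + 1/L) = 0.0002576 + j0.3915 Ω.
Step 4 — Series with R1: Z_total = R1 + (R2 || L) = 13 + j0.3915 Ω = 13.01∠1.7° Ω.
Step 5 — Power factor: PF = cos(φ) = Re(Z)/|Z| = 13/13.006 = 0.9995.
Step 6 — Type: Im(Z) = 0.3915 ⇒ lagging (phase φ = 1.7°).

PF = 0.9995 (lagging, φ = 1.7°)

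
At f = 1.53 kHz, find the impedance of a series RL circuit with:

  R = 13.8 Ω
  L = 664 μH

Step 1 — Angular frequency: ω = 2π·f = 2π·1530 = 9613 rad/s.
Step 2 — Component impedances:
  R: Z = R = 13.8 Ω
  L: Z = jωL = j·9613·0.000664 = 0 + j6.383 Ω
Step 3 — Series combination: Z_total = R + L = 13.8 + j6.383 Ω = 15.2∠24.8° Ω.

Z = 13.8 + j6.383 Ω = 15.2∠24.8° Ω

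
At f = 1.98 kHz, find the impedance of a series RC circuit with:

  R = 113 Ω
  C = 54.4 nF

Step 1 — Angular frequency: ω = 2π·f = 2π·1980 = 1.244e+04 rad/s.
Step 2 — Component impedances:
  R: Z = R = 113 Ω
  C: Z = 1/(jωC) = -j/(ω·C) = 0 - j1478 Ω
Step 3 — Series combination: Z_total = R + C = 113 - j1478 Ω = 1482∠-85.6° Ω.

Z = 113 - j1478 Ω = 1482∠-85.6° Ω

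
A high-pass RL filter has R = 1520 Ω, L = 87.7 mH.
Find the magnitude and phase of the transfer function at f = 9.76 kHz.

Step 1 — Angular frequency: ω = 2π·9760 = 6.132e+04 rad/s.
Step 2 — Transfer function: H(jω) = jωL/(R + jωL).
Step 3 — Numerator jωL = j·5378; denominator R + jωL = 1520 + j5378.
Step 4 — H = 0.926 + j0.2617.
Step 5 — Magnitude: |H| = 0.9623 (-0.3 dB); phase: φ = 15.8°.

|H| = 0.9623 (-0.3 dB), φ = 15.8°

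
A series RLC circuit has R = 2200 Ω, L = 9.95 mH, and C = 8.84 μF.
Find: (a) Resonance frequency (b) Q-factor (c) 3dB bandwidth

Step 1 — Resonance: ω₀ = 1/√(LC) = 1/√(0.00995·8.84e-06) = 3372 rad/s.
Step 2 — f₀ = ω₀/(2π) = 536.6 Hz.
Step 3 — Series Q: Q = ω₀L/R = 3372·0.00995/2200 = 0.01525.
Step 4 — Bandwidth: Δω = ω₀/Q = 2.211e+05 rad/s; BW = Δω/(2π) = 3.519e+04 Hz.

(a) f₀ = 536.6 Hz  (b) Q = 0.01525  (c) BW = 3.519e+04 Hz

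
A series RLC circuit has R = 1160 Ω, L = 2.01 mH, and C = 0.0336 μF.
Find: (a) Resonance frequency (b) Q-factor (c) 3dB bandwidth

Step 1 — Resonance condition Im(Z)=0 gives ω₀ = 1/√(LC).
Step 2 — ω₀ = 1/√(0.00201·3.36e-08) = 1.217e+05 rad/s.
Step 3 — f₀ = ω₀/(2π) = 1.937e+04 Hz.
Step 4 — Series Q: Q = ω₀L/R = 1.217e+05·0.00201/1160 = 0.2108.
Step 5 — 3dB bandwidth: Δω = ω₀/Q = 5.771e+05 rad/s; BW = Δω/(2π) = 9.185e+04 Hz.

(a) f₀ = 1.937e+04 Hz  (b) Q = 0.2108  (c) BW = 9.185e+04 Hz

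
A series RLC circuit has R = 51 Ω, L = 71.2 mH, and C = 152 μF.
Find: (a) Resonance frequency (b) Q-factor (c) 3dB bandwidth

Step 1 — Resonance condition Im(Z)=0 gives ω₀ = 1/√(LC).
Step 2 — ω₀ = 1/√(0.0712·0.000152) = 304 rad/s.
Step 3 — f₀ = ω₀/(2π) = 48.38 Hz.
Step 4 — Series Q: Q = ω₀L/R = 304·0.0712/51 = 0.4244.
Step 5 — 3dB bandwidth: Δω = ω₀/Q = 716.3 rad/s; BW = Δω/(2π) = 114 Hz.

(a) f₀ = 48.38 Hz  (b) Q = 0.4244  (c) BW = 114 Hz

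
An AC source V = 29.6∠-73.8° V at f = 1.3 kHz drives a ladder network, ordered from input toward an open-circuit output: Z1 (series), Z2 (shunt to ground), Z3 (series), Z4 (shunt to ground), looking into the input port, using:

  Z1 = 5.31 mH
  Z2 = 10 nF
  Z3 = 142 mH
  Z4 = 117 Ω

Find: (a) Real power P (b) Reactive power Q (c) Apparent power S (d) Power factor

Step 1 — Angular frequency: ω = 2π·f = 2π·1300 = 8168 rad/s.
Step 2 — Component impedances:
  Z1: Z = jωL = j·8168·0.00531 = 0 + j43.37 Ω
  Z2: Z = 1/(jωC) = -j/(ω·C) = 0 - j1.224e+04 Ω
  Z3: Z = jωL = j·8168·0.142 = 0 + j1160 Ω
  Z4: Z = R = 117 Ω
Step 3 — Ladder network (open output): work backward from the far end, alternating series and parallel combinations. Z_in = 142.8 + j1323 Ω = 1331∠83.8° Ω.
Step 4 — Source phasor: V = 29.6∠-73.8° V = 8.258 - j28.42 V.
Step 5 — Current: I = V / Z = -0.02057 - j0.008461 A = 0.02224∠-157.6° A.
Step 6 — Complex power: S = V·I* = 0.07062 + j0.6546 VA.
Step 7 — Real power: P = Re(S) = 0.07062 W.
Step 8 — Reactive power: Q = Im(S) = 0.6546 VAR.
Step 9 — Apparent power: |S| = 0.6584 VA.
Step 10 — Power factor: PF = P/|S| = 0.1073 (lagging).

(a) P = 0.07062 W  (b) Q = 0.6546 VAR  (c) S = 0.6584 VA  (d) PF = 0.1073 (lagging)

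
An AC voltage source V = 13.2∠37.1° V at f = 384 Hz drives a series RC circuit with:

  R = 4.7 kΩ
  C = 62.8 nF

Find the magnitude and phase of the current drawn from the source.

Step 1 — Angular frequency: ω = 2π·f = 2π·384 = 2413 rad/s.
Step 2 — Component impedances:
  R: Z = R = 4700 Ω
  C: Z = 1/(jωC) = -j/(ω·C) = 0 - j6600 Ω
Step 3 — Series combination: Z_total = R + C = 4700 - j6600 Ω = 8102∠-54.5° Ω.
Step 4 — Source phasor: V = 13.2∠37.1° V = 10.53 + j7.962 V.
Step 5 — Ohm's law: I = V / Z_total = (10.53 + j7.962) / (4700 - j6600) = -4.673e-05 + j0.001628 A.
Step 6 — Convert to polar: |I| = 0.001629 A, ∠I = 91.6°.

I = 0.001629∠91.6° A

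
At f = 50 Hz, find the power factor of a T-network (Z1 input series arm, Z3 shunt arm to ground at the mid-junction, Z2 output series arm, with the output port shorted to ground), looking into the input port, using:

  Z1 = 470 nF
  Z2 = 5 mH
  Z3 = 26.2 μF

Step 1 — Angular frequency: ω = 2π·f = 2π·50 = 314.2 rad/s.
Step 2 — Component impedances:
  Z1: Z = 1/(jωC) = -j/(ω·C) = 0 - j6773 Ω
  Z2: Z = jωL = j·314.2·0.005 = 0 + j1.571 Ω
  Z3: Z = 1/(jωC) = -j/(ω·C) = 0 - j121.5 Ω
Step 3 — With the output port shorted to ground, the output series arm Z2 runs from the junction to ground; the shunt arm Z3 also runs from the junction to ground. They appear in parallel: Z3 || Z2 = 0 + j1.591 Ω.
Step 4 — Series with input arm Z1: Z_in = Z1 + (Z3 || Z2) = 0 - j6771 Ω = 6771∠-90.0° Ω.
Step 5 — Power factor: PF = cos(φ) = Re(Z)/|Z| = 0/6771 = 0.
Step 6 — Type: Im(Z) = -6771 ⇒ leading (phase φ = -90.0°).

PF = 0 (leading, φ = -90.0°)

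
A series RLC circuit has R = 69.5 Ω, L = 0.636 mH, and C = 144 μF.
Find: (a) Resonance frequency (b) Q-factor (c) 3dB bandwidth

Step 1 — Resonance condition Im(Z)=0 gives ω₀ = 1/√(LC).
Step 2 — ω₀ = 1/√(0.000636·0.000144) = 3304 rad/s.
Step 3 — f₀ = ω₀/(2π) = 525.9 Hz.
Step 4 — Series Q: Q = ω₀L/R = 3304·0.000636/69.5 = 0.03024.
Step 5 — 3dB bandwidth: Δω = ω₀/Q = 1.093e+05 rad/s; BW = Δω/(2π) = 1.739e+04 Hz.

(a) f₀ = 525.9 Hz  (b) Q = 0.03024  (c) BW = 1.739e+04 Hz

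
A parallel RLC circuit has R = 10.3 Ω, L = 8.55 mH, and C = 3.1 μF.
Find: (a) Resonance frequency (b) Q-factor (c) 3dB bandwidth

Step 1 — Resonance: ω₀ = 1/√(LC) = 1/√(0.00855·3.1e-06) = 6142 rad/s.
Step 2 — f₀ = ω₀/(2π) = 977.6 Hz.
Step 3 — Parallel Q: Q = R/(ω₀L) = 10.3/(6142·0.00855) = 0.1961.
Step 4 — Bandwidth: Δω = ω₀/Q = 3.132e+04 rad/s; BW = Δω/(2π) = 4984 Hz.

(a) f₀ = 977.6 Hz  (b) Q = 0.1961  (c) BW = 4984 Hz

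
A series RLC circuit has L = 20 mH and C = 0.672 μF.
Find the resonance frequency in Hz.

Step 1 — Resonance condition Im(Z)=0 gives ω₀ = 1/√(LC).
Step 2 — ω₀ = 1/√(0.02·6.72e-07) = 8626 rad/s.
Step 3 — f₀ = ω₀/(2π) = 1373 Hz.

f₀ = 1373 Hz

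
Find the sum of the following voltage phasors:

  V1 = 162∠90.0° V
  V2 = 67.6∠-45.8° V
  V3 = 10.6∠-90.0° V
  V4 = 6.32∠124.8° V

Step 1 — Convert each phasor to rectangular form:
  V1 = 162·(cos(90.0°) + j·sin(90.0°)) = 0 + j162 V
  V2 = 67.6·(cos(-45.8°) + j·sin(-45.8°)) = 47.13 - j48.46 V
  V3 = 10.6·(cos(-90.0°) + j·sin(-90.0°)) = 0 - j10.6 V
  V4 = 6.32·(cos(124.8°) + j·sin(124.8°)) = -3.607 + j5.19 V
Step 2 — Sum components: V_total = 43.52 + j108.1 V.
Step 3 — Convert to polar: |V_total| = 116.6 V, ∠V_total = 68.1°.

V_total = 116.6∠68.1° V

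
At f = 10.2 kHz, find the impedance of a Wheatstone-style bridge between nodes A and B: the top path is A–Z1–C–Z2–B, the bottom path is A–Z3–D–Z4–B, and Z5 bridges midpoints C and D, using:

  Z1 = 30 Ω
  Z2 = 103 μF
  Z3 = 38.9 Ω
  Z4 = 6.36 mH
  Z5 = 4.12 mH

Step 1 — Angular frequency: ω = 2π·f = 2π·1.02e+04 = 6.409e+04 rad/s.
Step 2 — Component impedances:
  Z1: Z = R = 30 Ω
  Z2: Z = 1/(jωC) = -j/(ω·C) = 0 - j0.1515 Ω
  Z3: Z = R = 38.9 Ω
  Z4: Z = jωL = j·6.409e+04·0.00636 = 0 + j407.6 Ω
  Z5: Z = jωL = j·6.409e+04·0.00412 = 0 + j264 Ω
Step 3 — Bridge requires nodal analysis (the Z5 bridge couples midpoints C and D, so the two paths cannot be reduced to a simple series/parallel combination). Setting node B to ground and injecting 1 A at node A, the 3-node admittance system at A, C, D solves to V_A = Z_AB = 27.98 + j4.597 Ω = 28.36∠9.3° Ω.

Z = 27.98 + j4.597 Ω = 28.36∠9.3° Ω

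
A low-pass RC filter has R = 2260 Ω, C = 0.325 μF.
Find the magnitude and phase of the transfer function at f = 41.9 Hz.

Step 1 — Angular frequency: ω = 2π·41.9 = 263.3 rad/s.
Step 2 — Transfer function: H(jω) = 1/(1 + jωRC).
Step 3 — Denominator: 1 + jωRC = 1 + j·263.3·2260·3.25e-07 = 1 + j0.1934.
Step 4 — H = 0.964 - j0.1864.
Step 5 — Magnitude: |H| = 0.9818 (-0.2 dB); phase: φ = -10.9°.

|H| = 0.9818 (-0.2 dB), φ = -10.9°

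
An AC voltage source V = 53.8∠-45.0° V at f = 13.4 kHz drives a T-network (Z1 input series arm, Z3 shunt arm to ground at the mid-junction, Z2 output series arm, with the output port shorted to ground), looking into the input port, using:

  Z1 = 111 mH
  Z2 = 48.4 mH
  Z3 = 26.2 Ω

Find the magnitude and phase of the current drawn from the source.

Step 1 — Angular frequency: ω = 2π·f = 2π·1.34e+04 = 8.419e+04 rad/s.
Step 2 — Component impedances:
  Z1: Z = jωL = j·8.419e+04·0.111 = 0 + j9346 Ω
  Z2: Z = jωL = j·8.419e+04·0.0484 = 0 + j4075 Ω
  Z3: Z = R = 26.2 Ω
Step 3 — With the output port shorted to ground, the output series arm Z2 runs from the junction to ground; the shunt arm Z3 also runs from the junction to ground. They appear in parallel: Z3 || Z2 = 26.2 + j0.1684 Ω.
Step 4 — Series with input arm Z1: Z_in = Z1 + (Z3 || Z2) = 26.2 + j9346 Ω = 9346∠89.8° Ω.
Step 5 — Source phasor: V = 53.8∠-45.0° V = 38.04 - j38.04 V.
Step 6 — Ohm's law: I = V / Z_total = (38.04 - j38.04) / (26.2 + j9346) = -0.004059 - j0.004082 A.
Step 7 — Convert to polar: |I| = 0.005757 A, ∠I = -134.8°.

I = 0.005757∠-134.8° A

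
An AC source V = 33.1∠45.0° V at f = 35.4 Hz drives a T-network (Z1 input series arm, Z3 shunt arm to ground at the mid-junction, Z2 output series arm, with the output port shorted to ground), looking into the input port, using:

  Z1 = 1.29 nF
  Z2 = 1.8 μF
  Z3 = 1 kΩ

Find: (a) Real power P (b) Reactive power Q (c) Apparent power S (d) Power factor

Step 1 — Angular frequency: ω = 2π·f = 2π·35.4 = 222.4 rad/s.
Step 2 — Component impedances:
  Z1: Z = 1/(jωC) = -j/(ω·C) = 0 - j3.485e+06 Ω
  Z2: Z = 1/(jωC) = -j/(ω·C) = 0 - j2498 Ω
  Z3: Z = R = 1000 Ω
Step 3 — With the output port shorted to ground, the output series arm Z2 runs from the junction to ground; the shunt arm Z3 also runs from the junction to ground. They appear in parallel: Z3 || Z2 = 861.9 - j345.1 Ω.
Step 4 — Series with input arm Z1: Z_in = Z1 + (Z3 || Z2) = 861.9 - j3.486e+06 Ω = 3.486e+06∠-90.0° Ω.
Step 5 — Source phasor: V = 33.1∠45.0° V = 23.41 + j23.41 V.
Step 6 — Current: I = V / Z = -6.713e-06 + j6.717e-06 A = 9.496e-06∠135.0° A.
Step 7 — Complex power: S = V·I* = 7.772e-08 - j0.0003143 VA.
Step 8 — Real power: P = Re(S) = 7.772e-08 W.
Step 9 — Reactive power: Q = Im(S) = -0.0003143 VAR.
Step 10 — Apparent power: |S| = 0.0003143 VA.
Step 11 — Power factor: PF = P/|S| = 0.0002473 (leading).

(a) P = 7.772e-08 W  (b) Q = -0.0003143 VAR  (c) S = 0.0003143 VA  (d) PF = 0.0002473 (leading)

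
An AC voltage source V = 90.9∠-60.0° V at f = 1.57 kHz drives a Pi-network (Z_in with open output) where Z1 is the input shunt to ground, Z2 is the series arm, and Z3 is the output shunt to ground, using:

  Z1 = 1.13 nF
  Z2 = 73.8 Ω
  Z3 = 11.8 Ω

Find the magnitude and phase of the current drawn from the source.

Step 1 — Angular frequency: ω = 2π·f = 2π·1570 = 9865 rad/s.
Step 2 — Component impedances:
  Z1: Z = 1/(jωC) = -j/(ω·C) = 0 - j8.971e+04 Ω
  Z2: Z = R = 73.8 Ω
  Z3: Z = R = 11.8 Ω
Step 3 — With open output, the series arm Z2 and the output shunt Z3 appear in series to ground: Z2 + Z3 = 85.6 Ω.
Step 4 — Parallel with input shunt Z1: Z_in = Z1 || (Z2 + Z3) = 85.6 - j0.08168 Ω = 85.6∠-0.1° Ω.
Step 5 — Source phasor: V = 90.9∠-60.0° V = 45.45 - j78.72 V.
Step 6 — Ohm's law: I = V / Z_total = (45.45 - j78.72) / (85.6 - j0.08168) = 0.5318 - j0.9191 A.
Step 7 — Convert to polar: |I| = 1.062 A, ∠I = -59.9°.

I = 1.062∠-59.9° A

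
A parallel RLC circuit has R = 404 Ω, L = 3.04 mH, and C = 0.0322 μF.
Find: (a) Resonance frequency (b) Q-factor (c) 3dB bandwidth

Step 1 — Resonance: ω₀ = 1/√(LC) = 1/√(0.00304·3.22e-08) = 1.011e+05 rad/s.
Step 2 — f₀ = ω₀/(2π) = 1.609e+04 Hz.
Step 3 — Parallel Q: Q = R/(ω₀L) = 404/(1.011e+05·0.00304) = 1.315.
Step 4 — Bandwidth: Δω = ω₀/Q = 7.687e+04 rad/s; BW = Δω/(2π) = 1.223e+04 Hz.

(a) f₀ = 1.609e+04 Hz  (b) Q = 1.315  (c) BW = 1.223e+04 Hz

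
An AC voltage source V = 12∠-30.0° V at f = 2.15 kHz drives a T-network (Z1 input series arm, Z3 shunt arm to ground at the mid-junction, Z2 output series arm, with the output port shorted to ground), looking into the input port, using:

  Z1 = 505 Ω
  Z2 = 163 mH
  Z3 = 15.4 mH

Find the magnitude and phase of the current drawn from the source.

Step 1 — Angular frequency: ω = 2π·f = 2π·2150 = 1.351e+04 rad/s.
Step 2 — Component impedances:
  Z1: Z = R = 505 Ω
  Z2: Z = jωL = j·1.351e+04·0.163 = 0 + j2202 Ω
  Z3: Z = jωL = j·1.351e+04·0.0154 = 0 + j208 Ω
Step 3 — With the output port shorted to ground, the output series arm Z2 runs from the junction to ground; the shunt arm Z3 also runs from the junction to ground. They appear in parallel: Z3 || Z2 = 0 + j190.1 Ω.
Step 4 — Series with input arm Z1: Z_in = Z1 + (Z3 || Z2) = 505 + j190.1 Ω = 539.6∠20.6° Ω.
Step 5 — Source phasor: V = 12∠-30.0° V = 10.39 - j6 V.
Step 6 — Ohm's law: I = V / Z_total = (10.39 - j6) / (505 + j190.1) = 0.01411 - j0.01719 A.
Step 7 — Convert to polar: |I| = 0.02224 A, ∠I = -50.6°.

I = 0.02224∠-50.6° A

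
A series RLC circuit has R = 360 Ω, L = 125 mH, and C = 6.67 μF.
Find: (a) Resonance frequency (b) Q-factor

Step 1 — Resonance condition Im(Z)=0 gives ω₀ = 1/√(LC).
Step 2 — ω₀ = 1/√(0.125·6.67e-06) = 1095 rad/s.
Step 3 — f₀ = ω₀/(2π) = 174.3 Hz.
Step 4 — Series Q: Q = ω₀L/R = 1095·0.125/360 = 0.3803.

(a) f₀ = 174.3 Hz  (b) Q = 0.3803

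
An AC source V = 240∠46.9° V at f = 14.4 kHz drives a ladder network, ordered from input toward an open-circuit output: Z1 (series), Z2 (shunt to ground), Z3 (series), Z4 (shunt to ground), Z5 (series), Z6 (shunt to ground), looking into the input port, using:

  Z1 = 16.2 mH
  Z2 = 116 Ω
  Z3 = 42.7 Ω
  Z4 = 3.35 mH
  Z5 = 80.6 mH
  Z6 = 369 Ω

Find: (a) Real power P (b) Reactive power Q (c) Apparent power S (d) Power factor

Step 1 — Angular frequency: ω = 2π·f = 2π·1.44e+04 = 9.048e+04 rad/s.
Step 2 — Component impedances:
  Z1: Z = jωL = j·9.048e+04·0.0162 = 0 + j1466 Ω
  Z2: Z = R = 116 Ω
  Z3: Z = R = 42.7 Ω
  Z4: Z = jωL = j·9.048e+04·0.00335 = 0 + j303.1 Ω
  Z5: Z = jωL = j·9.048e+04·0.0806 = 0 + j7293 Ω
  Z6: Z = R = 369 Ω
Step 3 — Ladder network (open output): work backward from the far end, alternating series and parallel combinations. Z_in = 96.53 + j1501 Ω = 1504∠86.3° Ω.
Step 4 — Source phasor: V = 240∠46.9° V = 164 + j175.2 V.
Step 5 — Current: I = V / Z = 0.1232 - j0.1013 A = 0.1595∠-39.4° A.
Step 6 — Complex power: S = V·I* = 2.457 + j38.21 VA.
Step 7 — Real power: P = Re(S) = 2.457 W.
Step 8 — Reactive power: Q = Im(S) = 38.21 VAR.
Step 9 — Apparent power: |S| = 38.29 VA.
Step 10 — Power factor: PF = P/|S| = 0.06416 (lagging).

(a) P = 2.457 W  (b) Q = 38.21 VAR  (c) S = 38.29 VA  (d) PF = 0.06416 (lagging)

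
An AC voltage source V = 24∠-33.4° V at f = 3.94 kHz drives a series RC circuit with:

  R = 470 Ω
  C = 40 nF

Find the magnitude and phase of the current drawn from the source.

Step 1 — Angular frequency: ω = 2π·f = 2π·3940 = 2.476e+04 rad/s.
Step 2 — Component impedances:
  R: Z = R = 470 Ω
  C: Z = 1/(jωC) = -j/(ω·C) = 0 - j1010 Ω
Step 3 — Series combination: Z_total = R + C = 470 - j1010 Ω = 1114∠-65.0° Ω.
Step 4 — Source phasor: V = 24∠-33.4° V = 20.04 - j13.21 V.
Step 5 — Ohm's law: I = V / Z_total = (20.04 - j13.21) / (470 - j1010) = 0.01834 + j0.0113 A.
Step 6 — Convert to polar: |I| = 0.02155 A, ∠I = 31.6°.

I = 0.02155∠31.6° A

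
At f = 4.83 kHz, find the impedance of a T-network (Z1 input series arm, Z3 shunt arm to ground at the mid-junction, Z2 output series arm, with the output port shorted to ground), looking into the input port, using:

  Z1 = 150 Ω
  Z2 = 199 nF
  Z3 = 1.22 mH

Step 1 — Angular frequency: ω = 2π·f = 2π·4830 = 3.035e+04 rad/s.
Step 2 — Component impedances:
  Z1: Z = R = 150 Ω
  Z2: Z = 1/(jωC) = -j/(ω·C) = 0 - j165.6 Ω
  Z3: Z = jωL = j·3.035e+04·0.00122 = 0 + j37.02 Ω
Step 3 — With the output port shorted to ground, the output series arm Z2 runs from the junction to ground; the shunt arm Z3 also runs from the junction to ground. They appear in parallel: Z3 || Z2 = 0 + j47.69 Ω.
Step 4 — Series with input arm Z1: Z_in = Z1 + (Z3 || Z2) = 150 + j47.69 Ω = 157.4∠17.6° Ω.

Z = 150 + j47.69 Ω = 157.4∠17.6° Ω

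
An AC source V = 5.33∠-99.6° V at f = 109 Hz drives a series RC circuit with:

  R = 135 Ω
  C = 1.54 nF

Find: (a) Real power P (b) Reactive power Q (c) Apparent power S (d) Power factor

Step 1 — Angular frequency: ω = 2π·f = 2π·109 = 684.9 rad/s.
Step 2 — Component impedances:
  R: Z = R = 135 Ω
  C: Z = 1/(jωC) = -j/(ω·C) = 0 - j9.481e+05 Ω
Step 3 — Series combination: Z_total = R + C = 135 - j9.481e+05 Ω = 9.481e+05∠-90.0° Ω.
Step 4 — Source phasor: V = 5.33∠-99.6° V = -0.8889 - j5.255 V.
Step 5 — Current: I = V / Z = 5.543e-06 - j9.383e-07 A = 5.622e-06∠-9.6° A.
Step 6 — Complex power: S = V·I* = 4.266e-09 - j2.996e-05 VA.
Step 7 — Real power: P = Re(S) = 4.266e-09 W.
Step 8 — Reactive power: Q = Im(S) = -2.996e-05 VAR.
Step 9 — Apparent power: |S| = 2.996e-05 VA.
Step 10 — Power factor: PF = P/|S| = 0.0001424 (leading).

(a) P = 4.266e-09 W  (b) Q = -2.996e-05 VAR  (c) S = 2.996e-05 VA  (d) PF = 0.0001424 (leading)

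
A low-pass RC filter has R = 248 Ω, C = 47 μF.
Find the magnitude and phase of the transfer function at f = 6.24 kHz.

Step 1 — Angular frequency: ω = 2π·6240 = 3.921e+04 rad/s.
Step 2 — Transfer function: H(jω) = 1/(1 + jωRC).
Step 3 — Denominator: 1 + jωRC = 1 + j·3.921e+04·248·4.7e-05 = 1 + j457.
Step 4 — H = 4.788e-06 - j0.002188.
Step 5 — Magnitude: |H| = 0.002188 (-53.2 dB); phase: φ = -89.9°.

|H| = 0.002188 (-53.2 dB), φ = -89.9°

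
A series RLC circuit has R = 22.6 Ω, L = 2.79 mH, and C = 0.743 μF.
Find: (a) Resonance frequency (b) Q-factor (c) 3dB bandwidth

Step 1 — Resonance condition Im(Z)=0 gives ω₀ = 1/√(LC).
Step 2 — ω₀ = 1/√(0.00279·7.43e-07) = 2.196e+04 rad/s.
Step 3 — f₀ = ω₀/(2π) = 3496 Hz.
Step 4 — Series Q: Q = ω₀L/R = 2.196e+04·0.00279/22.6 = 2.711.
Step 5 — 3dB bandwidth: Δω = ω₀/Q = 8100 rad/s; BW = Δω/(2π) = 1289 Hz.

(a) f₀ = 3496 Hz  (b) Q = 2.711  (c) BW = 1289 Hz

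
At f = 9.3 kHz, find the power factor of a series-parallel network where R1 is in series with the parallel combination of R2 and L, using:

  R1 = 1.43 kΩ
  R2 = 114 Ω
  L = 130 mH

Step 1 — Angular frequency: ω = 2π·f = 2π·9300 = 5.843e+04 rad/s.
Step 2 — Component impedances:
  R1: Z = R = 1430 Ω
  R2: Z = R = 114 Ω
  L: Z = jωL = j·5.843e+04·0.13 = 0 + j7596 Ω
Step 3 — Parallel branch: R2 || L = 1/(1/R2 + 1/L) = 114 + j1.71 Ω.
Step 4 — Series with R1: Z_total = R1 + (R2 || L) = 1544 + j1.71 Ω = 1544∠0.1° Ω.
Step 5 — Power factor: PF = cos(φ) = Re(Z)/|Z| = 1544/1544 = 1.
Step 6 — Type: Im(Z) = 1.71 ⇒ lagging (phase φ = 0.1°).

PF = 1 (lagging, φ = 0.1°)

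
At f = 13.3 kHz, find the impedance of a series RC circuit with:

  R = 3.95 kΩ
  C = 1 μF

Step 1 — Angular frequency: ω = 2π·f = 2π·1.33e+04 = 8.357e+04 rad/s.
Step 2 — Component impedances:
  R: Z = R = 3950 Ω
  C: Z = 1/(jωC) = -j/(ω·C) = 0 - j11.97 Ω
Step 3 — Series combination: Z_total = R + C = 3950 - j11.97 Ω = 3950∠-0.2° Ω.

Z = 3950 - j11.97 Ω = 3950∠-0.2° Ω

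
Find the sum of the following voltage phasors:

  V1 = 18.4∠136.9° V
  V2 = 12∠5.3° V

Step 1 — Convert each phasor to rectangular form:
  V1 = 18.4·(cos(136.9°) + j·sin(136.9°)) = -13.43 + j12.57 V
  V2 = 12·(cos(5.3°) + j·sin(5.3°)) = 11.95 + j1.108 V
Step 2 — Sum components: V_total = -1.486 + j13.68 V.
Step 3 — Convert to polar: |V_total| = 13.76 V, ∠V_total = 96.2°.

V_total = 13.76∠96.2° V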